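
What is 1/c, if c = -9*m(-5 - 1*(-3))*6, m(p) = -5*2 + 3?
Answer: 1/378 ≈ 0.0026455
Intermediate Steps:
m(p) = -7 (m(p) = -10 + 3 = -7)
c = 378 (c = -9*(-7)*6 = 63*6 = 378)
1/c = 1/378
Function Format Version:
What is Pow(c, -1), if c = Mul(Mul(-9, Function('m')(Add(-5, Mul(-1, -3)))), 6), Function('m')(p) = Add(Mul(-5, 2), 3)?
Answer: Rational(1, 378) ≈ 0.0026455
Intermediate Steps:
Function('m')(p) = -7 (Function('m')(p) = Add(-10, 3) = -7)
c = 378 (c = Mul(Mul(-9, -7), 6) = Mul(63, 6) = 378)
Pow(c, -1) = Pow(378, -1) = Rational(1, 378)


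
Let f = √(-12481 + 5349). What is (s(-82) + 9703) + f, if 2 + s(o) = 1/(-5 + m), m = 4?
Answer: 9700 + 2*I*√1783 ≈ 9700.0 + 84.451*I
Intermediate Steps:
s(o) = -3 (s(o) = -2 + 1/(-5 + 4) = -2 + 1/(-1) = -2 - 1 = -3)
f = 2*I*√1783 (f = √(-7132) = 2*I*√1783 ≈ 84.451*I)
(s(-82) + 9703) + f = (-3 + 9703) + 2*I*√1783 = 9700 + 2*I*√1783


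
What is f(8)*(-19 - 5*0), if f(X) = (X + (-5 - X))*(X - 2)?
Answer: 570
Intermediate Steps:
f(X) = 10 - 5*X (f(X) = -5*(-2 + X) = 10 - 5*X)
f(8)*(-19 - 5*0) = (10 - 5*8)*(-19 - 5*0) = (10 - 40)*(-19 + 0) = -30*(-19) = 570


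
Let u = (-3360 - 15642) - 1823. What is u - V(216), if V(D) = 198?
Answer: -21023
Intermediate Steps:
u = -20825 (u = -19002 - 1823 = -20825)
u - V(216) = -20825 - 1*198 = -20825 - 198 = -21023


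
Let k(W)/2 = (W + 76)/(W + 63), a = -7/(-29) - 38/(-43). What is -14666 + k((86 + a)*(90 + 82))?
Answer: -6399471494/436407 ≈ -14664.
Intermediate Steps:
a = 1403/1247 (a = -7*(-1/29) - 38*(-1/43) = 7/29 + 38/43 = 1403/1247 ≈ 1.1251)
k(W) = 2*(76 + W)/(63 + W) (k(W) = 2*((W + 76)/(W + 63)) = 2*((76 + W)/(63 + W)) = 2*(76 + W)/(63 + W))
-14666 + k((86 + a)*(90 + 82)) = -14666 + 2*(76 + (86 + 1403/1247)*(90 + 82))/(63 + (86 + 1403/1247)*(90 + 82)) = -14666 + 2*(76 + (108645/1247)*172)/(63 + (108645/1247)*172) = -14666 + 2*(76 + 434580/29)/(63 + 434580/29) = -14666 + 2*(436784/29)/(436407/29) = -14666 + 2*(29/436407)*(436784/29) = -14666 + 873568/436407 = -6399471494/436407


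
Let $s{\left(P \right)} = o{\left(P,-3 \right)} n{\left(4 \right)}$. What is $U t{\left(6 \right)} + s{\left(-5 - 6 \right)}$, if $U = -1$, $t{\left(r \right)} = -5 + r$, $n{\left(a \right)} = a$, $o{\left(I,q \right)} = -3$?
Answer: $-13$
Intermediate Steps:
$s{\left(P \right)} = -12$ ($s{\left(P \right)} = \left(-3\right) 4 = -12$)
$U t{\left(6 \right)} + s{\left(-5 - 6 \right)} = - (-5 + 6) - 12 = \left(-1\right) 1 - 12 = -1 - 12 = -13$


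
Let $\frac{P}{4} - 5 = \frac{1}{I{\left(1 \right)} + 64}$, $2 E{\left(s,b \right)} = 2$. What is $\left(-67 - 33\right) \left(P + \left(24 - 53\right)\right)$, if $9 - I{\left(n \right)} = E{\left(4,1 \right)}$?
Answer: $\frac{8050}{9} \approx 894.44$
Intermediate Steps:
$E{\left(s,b \right)} = 1$ ($E{\left(s,b \right)} = \frac{1}{2} \cdot 2 = 1$)
$I{\left(n \right)} = 8$ ($I{\left(n \right)} = 9 - 1 = 8$)
$P = \frac{361}{18}$ ($P = 20 + \frac{4}{8 + 64} = 20 + \frac{4}{72} = 20 + 4 \cdot \frac{1}{72} = 20 + \frac{1}{18} = \frac{361}{18} \approx 20.056$)
$\left(-67 - 33\right) \left(P + \left(24 - 53\right)\right) = \left(-67 - 33\right) \left(\frac{361}{18} + \left(24 - 53\right)\right) = - 100 \left(\frac{361}{18} + \left(24 - 53\right)\right) = - 100 \left(\frac{361}{18} - 29\right) = \left(-100\right) \left(- \frac{161}{18}\right) = \frac{8050}{9}$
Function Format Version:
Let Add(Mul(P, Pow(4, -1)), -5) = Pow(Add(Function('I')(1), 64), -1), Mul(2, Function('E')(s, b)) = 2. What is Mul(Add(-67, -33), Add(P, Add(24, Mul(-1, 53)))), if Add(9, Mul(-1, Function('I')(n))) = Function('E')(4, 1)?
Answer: Rational(8050, 9) ≈ 894.44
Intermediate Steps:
Function('E')(s, b) = 1 (Function('E')(s, b) = Mul(Rational(1, 2), 2) = 1)
Function('I')(n) = 8 (Function('I')(n) = Add(9, Mul(-1, 1)) = Add(9, -1) = 8)
P = Rational(361, 18) (P = Add(20, Mul(4, Pow(Add(8, 64), -1))) = Add(20, Mul(4, Pow(72, -1))) = Add(20, Mul(4, Rational(1, 72))) = Add(20, Rational(1, 18)) = Rational(361, 18) ≈ 20.056)
Mul(Add(-67, -33), Add(P, Add(24, Mul(-1, 53)))) = Mul(Add(-67, -33), Add(Rational(361, 18), Add(24, Mul(-1, 53)))) = Mul(-100, Add(Rational(361, 18), Add(24, -53))) = Mul(-100, Add(Rational(361, 18), -29)) = Mul(-100, Rational(-161, 18)) = Rational(8050, 9)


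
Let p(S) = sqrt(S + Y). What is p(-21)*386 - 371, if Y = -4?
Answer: -371 + 1930*I ≈ -371.0 + 1930.0*I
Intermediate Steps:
p(S) = sqrt(-4 + S) (p(S) = sqrt(S - 4) = sqrt(-4 + S))
p(-21)*386 - 371 = sqrt(-4 - 21)*386 - 371 = sqrt(-25)*386 - 371 = (5*I)*386 - 371 = 1930*I - 371 = -371 + 1930*I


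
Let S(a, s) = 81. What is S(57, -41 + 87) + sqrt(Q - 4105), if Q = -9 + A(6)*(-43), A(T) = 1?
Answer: 81 + I*sqrt(4157) ≈ 81.0 + 64.475*I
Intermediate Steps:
Q = -52 (Q = -9 + 1*(-43) = -9 - 43 = -52)
S(57, -41 + 87) + sqrt(Q - 4105) = 81 + sqrt(-52 - 4105) = 81 + sqrt(-4157) = 81 + I*sqrt(4157)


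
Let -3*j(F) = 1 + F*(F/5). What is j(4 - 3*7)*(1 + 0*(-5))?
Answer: -98/5 ≈ -19.600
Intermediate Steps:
j(F) = -⅓ - F²/15 (j(F) = -(1 + F*(F/5))/3 = -(1 + F²/5)/3 = -⅓ - F²/15)
j(4 - 3*7)*(1 + 0*(-5)) = (-⅓ - (4 - 3*7)²/15)*(1 + 0*(-5)) = (-⅓ - (4 - 21)²/15)*(1 + 0) = (-⅓ - 1/15*(-17)²)*1 = (-⅓ - 1/15*289)*1 = (-⅓ - 289/15)*1 = -98/5*1 = -98/5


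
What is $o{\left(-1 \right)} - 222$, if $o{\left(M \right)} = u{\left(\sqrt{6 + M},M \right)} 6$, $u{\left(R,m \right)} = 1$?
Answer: $-216$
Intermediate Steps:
$o{\left(M \right)} = 6$ ($o{\left(M \right)} = 1 \cdot 6 = 6$)
$o{\left(-1 \right)} - 222 = 6 - 222 = -216$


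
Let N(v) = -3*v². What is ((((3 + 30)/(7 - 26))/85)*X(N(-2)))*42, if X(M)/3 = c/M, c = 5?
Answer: 693/646 ≈ 1.0728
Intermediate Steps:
X(M) = 15/M (X(M) = 3*(5/M) = 15/M)
((((3 + 30)/(7 - 26))/85)*X(N(-2)))*42 = ((((3 + 30)/(7 - 26))/85)*(15/((-3*(-2)²))))*42 = (((33/(-19))*(1/85))*(15/((-3*4))))*42 = (((33*(-1/19))*(1/85))*(15/(-12)))*42 = ((-33/19*1/85)*(15*(-1/12)))*42 = -33/1615*(-5/4)*42 = (33/1292)*42 = 693/646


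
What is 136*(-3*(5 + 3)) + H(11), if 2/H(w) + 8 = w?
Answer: -9790/3 ≈ -3263.3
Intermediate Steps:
H(w) = 2/(-8 + w)
136*(-3*(5 + 3)) + H(11) = 136*(-3*(5 + 3)) + 2/(-8 + 11) = 136*(-3*8) + 2/3 = 136*(-24) + 2*(1/3) = -3264 + 2/3 = -9790/3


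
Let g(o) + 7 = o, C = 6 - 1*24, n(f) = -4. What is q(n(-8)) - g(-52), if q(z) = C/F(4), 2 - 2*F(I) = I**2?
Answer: 431/7 ≈ 61.571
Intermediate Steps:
C = -18 (C = 6 - 24 = -18)
g(o) = -7 + o
F(I) = 1 - I**2/2
q(z) = 18/7 (q(z) = -18/(1 - 1/2*4**2) = -18/(1 - 1/2*16) = -18/(1 - 8) = -18/(-7) = -18*(-1/7) = 18/7)
q(n(-8)) - g(-52) = 18/7 - (-7 - 52) = 18/7 - 1*(-59) = 18/7 + 59 = 431/7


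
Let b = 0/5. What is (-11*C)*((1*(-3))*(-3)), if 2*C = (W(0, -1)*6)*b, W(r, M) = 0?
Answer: 0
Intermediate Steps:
b = 0 (b = 0*(1/5) = 0)
C = 0 (C = ((0*6)*0)/2 = (0*0)/2 = (1/2)*0 = 0)
(-11*C)*((1*(-3))*(-3)) = (-11*0)*((1*(-3))*(-3)) = 0*(-3*(-3)) = 0*9 = 0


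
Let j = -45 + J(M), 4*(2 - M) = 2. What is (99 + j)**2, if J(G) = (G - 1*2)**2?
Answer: 47089/16 ≈ 2943.1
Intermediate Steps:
M = 3/2 (M = 2 - 1/4*2 = 2 - 1/2 = 3/2 ≈ 1.5000)
J(G) = (-2 + G)**2 (J(G) = (G - 2)**2 = (-2 + G)**2)
j = -179/4 (j = -45 + (-2 + 3/2)**2 = -45 + (-1/2)**2 = -45 + 1/4 = -179/4 ≈ -44.750)
(99 + j)**2 = (99 - 179/4)**2 = (217/4)**2 = 47089/16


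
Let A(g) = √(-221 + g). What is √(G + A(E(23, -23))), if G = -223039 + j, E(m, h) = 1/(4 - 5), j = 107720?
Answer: √(-115319 + I*√222) ≈ 0.022 + 339.59*I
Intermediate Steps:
E(m, h) = -1 (E(m, h) = 1/(-1) = -1)
G = -115319 (G = -223039 + 107720 = -115319)
√(G + A(E(23, -23))) = √(-115319 + √(-221 - 1)) = √(-115319 + √(-222)) = √(-115319 + I*√222)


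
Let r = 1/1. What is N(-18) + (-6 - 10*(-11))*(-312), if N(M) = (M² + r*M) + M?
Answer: -32160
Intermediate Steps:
r = 1
N(M) = M² + 2*M (N(M) = (M² + 1*M) + M = (M² + M) + M = (M + M²) + M = M² + 2*M)
N(-18) + (-6 - 10*(-11))*(-312) = -18*(2 - 18) + (-6 - 10*(-11))*(-312) = -18*(-16) + (-6 + 110)*(-312) = 288 + 104*(-312) = 288 - 32448 = -32160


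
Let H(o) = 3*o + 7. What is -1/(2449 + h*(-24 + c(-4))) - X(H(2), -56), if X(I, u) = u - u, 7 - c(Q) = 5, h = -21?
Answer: -1/2911 ≈ -0.00034352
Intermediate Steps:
c(Q) = 2 (c(Q) = 7 - 1*5 = 7 - 5 = 2)
H(o) = 7 + 3*o
X(I, u) = 0
-1/(2449 + h*(-24 + c(-4))) - X(H(2), -56) = -1/(2449 - 21*(-24 + 2)) - 1*0 = -1/(2449 - 21*(-22)) + 0 = -1/(2449 + 462) + 0 = -1/2911 + 0 = -1/2911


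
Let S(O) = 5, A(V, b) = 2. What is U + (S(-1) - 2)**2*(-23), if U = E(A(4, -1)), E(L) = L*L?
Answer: -203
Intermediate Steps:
E(L) = L**2
U = 4 (U = 2**2 = 4)
U + (S(-1) - 2)**2*(-23) = 4 + (5 - 2)**2*(-23) = 4 + 3**2*(-23) = 4 + 9*(-23) = 4 - 207 = -203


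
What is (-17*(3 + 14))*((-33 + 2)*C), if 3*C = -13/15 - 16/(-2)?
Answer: 958613/45 ≈ 21303.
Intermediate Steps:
C = 107/45 (C = (-13/15 - 16/(-2))/3 = (-13*1/15 - 16*(-½))/3 = (-13/15 + 8)/3 = (⅓)*(107/15) = 107/45 ≈ 2.3778)
(-17*(3 + 14))*((-33 + 2)*C) = (-17*(3 + 14))*((-33 + 2)*(107/45)) = (-17*17)*(-31*107/45) = -289*(-3317/45) = 958613/45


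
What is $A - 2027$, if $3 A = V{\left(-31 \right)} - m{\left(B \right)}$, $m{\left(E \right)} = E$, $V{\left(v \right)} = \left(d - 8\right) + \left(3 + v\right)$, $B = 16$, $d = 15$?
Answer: $- \frac{6118}{3} \approx -2039.3$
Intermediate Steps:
$V{\left(v \right)} = 10 + v$ ($V{\left(v \right)} = \left(15 - 8\right) + \left(3 + v\right) = 7 + \left(3 + v\right) = 10 + v$)
$A = - \frac{37}{3}$ ($A = \frac{\left(10 - 31\right) - 16}{3} = \frac{-21 - 16}{3} = \frac{1}{3} \left(-37\right) = - \frac{37}{3} \approx -12.333$)
$A - 2027 = - \frac{37}{3} - 2027 = - \frac{6118}{3}$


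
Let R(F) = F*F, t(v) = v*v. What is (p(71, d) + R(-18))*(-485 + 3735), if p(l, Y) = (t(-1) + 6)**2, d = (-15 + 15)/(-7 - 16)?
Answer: 1212250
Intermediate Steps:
t(v) = v**2
R(F) = F**2
d = 0 (d = 0/(-23) = 0*(-1/23) = 0)
p(l, Y) = 49 (p(l, Y) = ((-1)**2 + 6)**2 = (1 + 6)**2 = 7**2 = 49)
(p(71, d) + R(-18))*(-485 + 3735) = (49 + (-18)**2)*(-485 + 3735) = (49 + 324)*3250 = 373*3250 = 1212250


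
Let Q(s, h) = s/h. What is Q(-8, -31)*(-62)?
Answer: -16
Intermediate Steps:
Q(-8, -31)*(-62) = -8/(-31)*(-62) = -8*(-1/31)*(-62) = (8/31)*(-62) = -16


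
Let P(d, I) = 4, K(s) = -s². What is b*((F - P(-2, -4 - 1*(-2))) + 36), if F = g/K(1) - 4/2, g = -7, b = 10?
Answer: 370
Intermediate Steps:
F = 5 (F = -7/((-1*1²)) - 4/2 = -7/((-1*1)) - 4*½ = -7/(-1) - 2 = -7*(-1) - 2 = 7 - 2 = 5)
b*((F - P(-2, -4 - 1*(-2))) + 36) = 10*((5 - 1*4) + 36) = 10*((5 - 4) + 36) = 10*(1 + 36) = 10*37 = 370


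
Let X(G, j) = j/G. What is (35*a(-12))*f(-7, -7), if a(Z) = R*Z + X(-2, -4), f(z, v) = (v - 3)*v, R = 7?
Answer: -200900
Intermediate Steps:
f(z, v) = v*(-3 + v) (f(z, v) = (-3 + v)*v = v*(-3 + v))
a(Z) = 2 + 7*Z (a(Z) = 7*Z - 4/(-2) = 7*Z - 4*(-½) = 7*Z + 2 = 2 + 7*Z)
(35*a(-12))*f(-7, -7) = (35*(2 + 7*(-12)))*(-7*(-3 - 7)) = (35*(2 - 84))*(-7*(-10)) = (35*(-82))*70 = -2870*70 = -200900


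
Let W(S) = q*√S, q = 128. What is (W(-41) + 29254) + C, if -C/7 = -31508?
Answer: 249810 + 128*I*√41 ≈ 2.4981e+5 + 819.6*I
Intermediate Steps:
C = 220556 (C = -7*(-31508) = 220556)
W(S) = 128*√S
(W(-41) + 29254) + C = (128*√(-41) + 29254) + 220556 = (128*(I*√41) + 29254) + 220556 = (128*I*√41 + 29254) + 220556 = (29254 + 128*I*√41) + 220556 = 249810 + 128*I*√41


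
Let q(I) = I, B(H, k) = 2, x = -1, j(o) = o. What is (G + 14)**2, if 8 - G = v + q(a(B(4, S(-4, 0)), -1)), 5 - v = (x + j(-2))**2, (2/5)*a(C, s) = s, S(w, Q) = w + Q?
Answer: 3249/4 ≈ 812.25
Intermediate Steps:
S(w, Q) = Q + w
a(C, s) = 5*s/2
v = -4 (v = 5 - (-1 - 2)**2 = 5 - 1*(-3)**2 = 5 - 1*9 = 5 - 9 = -4)
G = 29/2 (G = 8 - (-4 + (5/2)*(-1)) = 8 - (-4 - 5/2) = 8 - 1*(-13/2) = 8 + 13/2 = 29/2 ≈ 14.500)
(G + 14)**2 = (29/2 + 14)**2 = (57/2)**2 = 3249/4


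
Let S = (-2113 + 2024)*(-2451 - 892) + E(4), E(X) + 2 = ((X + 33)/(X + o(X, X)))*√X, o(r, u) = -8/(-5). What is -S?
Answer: -4165535/14 ≈ -2.9754e+5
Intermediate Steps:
o(r, u) = 8/5 (o(r, u) = -8*(-⅕) = 8/5)
E(X) = -2 + √X*(33 + X)/(8/5 + X) (E(X) = -2 + ((X + 33)/(X + 8/5))*√X = -2 + ((33 + X)/(8/5 + X))*√X = -2 + √X*(33 + X)/(8/5 + X))
S = 4165535/14 (S = (-2113 + 2024)*(-2451 - 892) + (-16 - 10*4 + 5*4^(3/2) + 165*√4)/(8 + 5*4) = -89*(-3343) + (-16 - 40 + 5*8 + 165*2)/(8 + 20) = 297527 + (-16 - 40 + 40 + 330)/28 = 297527 + (1/28)*314 = 297527 + 157/14 = 4165535/14 ≈ 2.9754e+5)
-S = -1*4165535/14 = -4165535/14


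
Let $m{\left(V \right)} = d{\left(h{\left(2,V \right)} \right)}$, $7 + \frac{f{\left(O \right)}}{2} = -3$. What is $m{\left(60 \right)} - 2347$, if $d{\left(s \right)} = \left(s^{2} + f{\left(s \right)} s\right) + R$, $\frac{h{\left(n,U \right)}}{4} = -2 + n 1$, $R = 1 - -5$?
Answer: $-2341$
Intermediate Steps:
$R = 6$ ($R = 1 + 5 = 6$)
$f{\left(O \right)} = -20$ ($f{\left(O \right)} = -14 + 2 \left(-3\right) = -14 - 6 = -20$)
$h{\left(n,U \right)} = -8 + 4 n$ ($h{\left(n,U \right)} = 4 \left(-2 + n 1\right) = 4 \left(-2 + n\right) = -8 + 4 n$)
$d{\left(s \right)} = 6 + s^{2} - 20 s$ ($d{\left(s \right)} = \left(s^{2} - 20 s\right) + 6 = 6 + s^{2} - 20 s$)
$m{\left(V \right)} = 6$ ($m{\left(V \right)} = 6 + \left(-8 + 4 \cdot 2\right)^{2} - 20 \left(-8 + 4 \cdot 2\right) = 6 + \left(-8 + 8\right)^{2} - 20 \left(-8 + 8\right) = 6 + 0^{2} - 0 = 6 + 0 + 0 = 6$)
$m{\left(60 \right)} - 2347 = 6 - 2347 = -2341$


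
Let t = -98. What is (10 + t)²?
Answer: 7744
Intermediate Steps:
(10 + t)² = (10 - 98)² = (-88)² = 7744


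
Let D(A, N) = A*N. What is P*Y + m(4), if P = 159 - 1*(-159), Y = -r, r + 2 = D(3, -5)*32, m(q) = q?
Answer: 153280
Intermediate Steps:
r = -482 (r = -2 + (3*(-5))*32 = -2 - 15*32 = -2 - 480 = -482)
Y = 482 (Y = -1*(-482) = 482)
P = 318 (P = 159 + 159 = 318)
P*Y + m(4) = 318*482 + 4 = 153276 + 4 = 153280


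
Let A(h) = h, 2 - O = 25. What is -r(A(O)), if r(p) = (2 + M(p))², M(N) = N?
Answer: -441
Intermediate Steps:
O = -23 (O = 2 - 1*25 = 2 - 25 = -23)
r(p) = (2 + p)²
-r(A(O)) = -(2 - 23)² = -1*(-21)² = -1*441 = -441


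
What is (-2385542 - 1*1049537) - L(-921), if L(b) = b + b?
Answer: -3433237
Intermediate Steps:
L(b) = 2*b
(-2385542 - 1*1049537) - L(-921) = (-2385542 - 1*1049537) - 2*(-921) = (-2385542 - 1049537) - 1*(-1842) = -3435079 + 1842 = -3433237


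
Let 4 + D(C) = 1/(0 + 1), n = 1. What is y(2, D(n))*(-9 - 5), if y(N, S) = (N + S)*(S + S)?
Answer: -84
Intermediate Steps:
D(C) = -3 (D(C) = -4 + 1/(0 + 1) = -4 + 1/1 = -4 + 1 = -3)
y(N, S) = 2*S*(N + S) (y(N, S) = (N + S)*(2*S) = 2*S*(N + S))
y(2, D(n))*(-9 - 5) = (2*(-3)*(2 - 3))*(-9 - 5) = (2*(-3)*(-1))*(-14) = 6*(-14) = -84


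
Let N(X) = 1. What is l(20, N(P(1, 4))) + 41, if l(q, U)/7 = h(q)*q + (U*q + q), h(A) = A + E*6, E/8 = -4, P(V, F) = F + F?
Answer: -23759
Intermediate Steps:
P(V, F) = 2*F
E = -32 (E = 8*(-4) = -32)
h(A) = -192 + A (h(A) = A - 32*6 = A - 192 = -192 + A)
l(q, U) = 7*q + 7*U*q + 7*q*(-192 + q) (l(q, U) = 7*((-192 + q)*q + (U*q + q)) = 7*(q*(-192 + q) + (q + U*q)) = 7*(q + U*q + q*(-192 + q)) = 7*q + 7*U*q + 7*q*(-192 + q))
l(20, N(P(1, 4))) + 41 = 7*20*(-191 + 1 + 20) + 41 = 7*20*(-170) + 41 = -23800 + 41 = -23759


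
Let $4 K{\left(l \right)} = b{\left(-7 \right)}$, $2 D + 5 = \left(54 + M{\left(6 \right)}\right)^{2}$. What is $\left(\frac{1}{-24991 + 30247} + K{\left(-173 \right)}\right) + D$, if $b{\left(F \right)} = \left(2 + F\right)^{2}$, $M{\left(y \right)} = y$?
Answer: $\frac{9480511}{5256} \approx 1803.8$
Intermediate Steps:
$D = \frac{3595}{2}$ ($D = - \frac{5}{2} + \frac{\left(54 + 6\right)^{2}}{2} = - \frac{5}{2} + \frac{60^{2}}{2} = - \frac{5}{2} + \frac{1}{2} \cdot 3600 = - \frac{5}{2} + 1800 = \frac{3595}{2} \approx 1797.5$)
$K{\left(l \right)} = \frac{25}{4}$ ($K{\left(l \right)} = \frac{\left(2 - 7\right)^{2}}{4} = \frac{\left(-5\right)^{2}}{4} = \frac{1}{4} \cdot 25 = \frac{25}{4}$)
$\left(\frac{1}{-24991 + 30247} + K{\left(-173 \right)}\right) + D = \left(\frac{1}{-24991 + 30247} + \frac{25}{4}\right) + \frac{3595}{2} = \left(\frac{1}{5256} + \frac{25}{4}\right) + \frac{3595}{2} = \frac{32851}{5256} + \frac{3595}{2} = \frac{9480511}{5256}$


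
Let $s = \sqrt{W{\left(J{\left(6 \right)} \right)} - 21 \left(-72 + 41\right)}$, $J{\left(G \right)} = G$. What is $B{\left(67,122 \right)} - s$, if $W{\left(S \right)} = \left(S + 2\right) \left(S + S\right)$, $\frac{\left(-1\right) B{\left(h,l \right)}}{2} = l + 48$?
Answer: $-340 - 3 \sqrt{83} \approx -367.33$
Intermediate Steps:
$B{\left(h,l \right)} = -96 - 2 l$ ($B{\left(h,l \right)} = - 2 \left(l + 48\right) = - 2 \left(48 + l\right) = -96 - 2 l$)
$W{\left(S \right)} = 2 S \left(2 + S\right)$ ($W{\left(S \right)} = \left(2 + S\right) 2 S = 2 S \left(2 + S\right)$)
$s = 3 \sqrt{83}$ ($s = \sqrt{2 \cdot 6 \left(2 + 6\right) - 21 \left(-72 + 41\right)} = \sqrt{2 \cdot 6 \cdot 8 - -651} = \sqrt{96 + 651} = \sqrt{747} = 3 \sqrt{83} \approx 27.331$)
$B{\left(67,122 \right)} - s = \left(-96 - 244\right) - 3 \sqrt{83} = -340 - 3 \sqrt{83}$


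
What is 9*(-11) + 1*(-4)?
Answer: -103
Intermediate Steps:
9*(-11) + 1*(-4) = -99 - 4 = -103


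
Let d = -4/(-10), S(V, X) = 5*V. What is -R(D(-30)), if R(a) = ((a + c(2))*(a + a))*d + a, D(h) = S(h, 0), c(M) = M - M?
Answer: -17850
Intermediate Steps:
c(M) = 0
D(h) = 5*h
d = 2/5 (d = -4*(-1/10) = 2/5 ≈ 0.40000)
R(a) = a + 4*a**2/5 (R(a) = ((a + 0)*(a + a))*(2/5) + a = (a*(2*a))*(2/5) + a = (2*a**2)*(2/5) + a = 4*a**2/5 + a = a + 4*a**2/5)
-R(D(-30)) = -5*(-30)*(5 + 4*(5*(-30)))/5 = -(-150)*(5 + 4*(-150))/5 = -(-150)*(5 - 600)/5 = -(-150)*(-595)/5 = -1*17850 = -17850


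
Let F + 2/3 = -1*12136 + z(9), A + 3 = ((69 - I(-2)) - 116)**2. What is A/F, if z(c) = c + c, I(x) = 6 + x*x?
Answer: -4869/18178 ≈ -0.26785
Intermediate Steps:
I(x) = 6 + x**2
z(c) = 2*c
A = 3246 (A = -3 + ((69 - (6 + (-2)**2)) - 116)**2 = -3 + ((69 - (6 + 4)) - 116)**2 = -3 + ((69 - 1*10) - 116)**2 = -3 + ((69 - 10) - 116)**2 = -3 + (59 - 116)**2 = -3 + (-57)**2 = -3 + 3249 = 3246)
F = -36356/3 (F = -2/3 + (-1*12136 + 2*9) = -2/3 + (-12136 + 18) = -2/3 - 12118 = -36356/3 ≈ -12119.)
A/F = 3246/(-36356/3) = 3246*(-3/36356) = -4869/18178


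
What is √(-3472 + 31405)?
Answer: √27933 ≈ 167.13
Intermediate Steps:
√(-3472 + 31405) = √27933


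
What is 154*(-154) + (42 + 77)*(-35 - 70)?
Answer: -36211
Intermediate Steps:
154*(-154) + (42 + 77)*(-35 - 70) = -23716 + 119*(-105) = -23716 - 12495 = -36211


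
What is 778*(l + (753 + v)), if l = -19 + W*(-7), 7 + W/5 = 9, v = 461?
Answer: 875250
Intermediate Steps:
W = 10 (W = -35 + 5*9 = -35 + 45 = 10)
l = -89 (l = -19 + 10*(-7) = -19 - 70 = -89)
778*(l + (753 + v)) = 778*(-89 + (753 + 461)) = 778*(-89 + 1214) = 778*1125 = 875250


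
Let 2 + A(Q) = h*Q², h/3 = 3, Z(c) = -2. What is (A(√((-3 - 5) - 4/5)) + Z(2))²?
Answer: 173056/25 ≈ 6922.2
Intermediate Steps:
h = 9 (h = 3*3 = 9)
A(Q) = -2 + 9*Q²
(A(√((-3 - 5) - 4/5)) + Z(2))² = ((-2 + 9*(√((-3 - 5) - 4/5))²) - 2)² = ((-2 + 9*(√(-8 - 4*⅕))²) - 2)² = ((-2 + 9*(√(-8 - ⅘))²) - 2)² = ((-2 + 9*(√(-44/5))²) - 2)² = ((-2 + 9*(2*I*√55/5)²) - 2)² = ((-2 + 9*(-44/5)) - 2)² = ((-2 - 396/5) - 2)² = (-406/5 - 2)² = (-416/5)² = 173056/25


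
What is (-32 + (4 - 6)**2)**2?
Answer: 784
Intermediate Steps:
(-32 + (4 - 6)**2)**2 = (-32 + (-2)**2)**2 = (-32 + 4)**2 = (-28)**2 = 784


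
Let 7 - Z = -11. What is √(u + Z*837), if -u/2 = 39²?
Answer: 6*√334 ≈ 109.65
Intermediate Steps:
Z = 18 (Z = 7 - 1*(-11) = 7 + 11 = 18)
u = -3042 (u = -2*39² = -2*1521 = -3042)
√(u + Z*837) = √(-3042 + 18*837) = √(-3042 + 15066) = √12024 = 6*√334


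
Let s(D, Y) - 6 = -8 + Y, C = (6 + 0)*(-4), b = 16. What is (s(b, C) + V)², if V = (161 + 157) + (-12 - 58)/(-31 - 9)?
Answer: 1380625/16 ≈ 86289.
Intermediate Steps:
C = -24 (C = 6*(-4) = -24)
s(D, Y) = -2 + Y (s(D, Y) = 6 + (-8 + Y) = -2 + Y)
V = 1279/4 (V = 318 - 70/(-40) = 318 - 70*(-1/40) = 318 + 7/4 = 1279/4 ≈ 319.75)
(s(b, C) + V)² = ((-2 - 24) + 1279/4)² = (-26 + 1279/4)² = (1175/4)² = 1380625/16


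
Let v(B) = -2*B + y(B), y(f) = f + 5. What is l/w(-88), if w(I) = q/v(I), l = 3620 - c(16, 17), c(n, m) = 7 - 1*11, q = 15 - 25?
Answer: -168516/5 ≈ -33703.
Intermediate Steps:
q = -10
y(f) = 5 + f
c(n, m) = -4 (c(n, m) = 7 - 11 = -4)
v(B) = 5 - B (v(B) = -2*B + (5 + B) = 5 - B)
l = 3624 (l = 3620 - 1*(-4) = 3620 + 4 = 3624)
w(I) = -10/(5 - I)
l/w(-88) = 3624/((10/(-5 - 88))) = 3624/((10/(-93))) = 3624/((10*(-1/93))) = 3624/(-10/93) = 3624*(-93/10) = -168516/5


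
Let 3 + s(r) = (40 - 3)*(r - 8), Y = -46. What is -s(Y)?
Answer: 2001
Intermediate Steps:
s(r) = -299 + 37*r (s(r) = -3 + (40 - 3)*(r - 8) = -3 + 37*(-8 + r) = -3 + (-296 + 37*r) = -299 + 37*r)
-s(Y) = -(-299 + 37*(-46)) = -(-299 - 1702) = -1*(-2001) = 2001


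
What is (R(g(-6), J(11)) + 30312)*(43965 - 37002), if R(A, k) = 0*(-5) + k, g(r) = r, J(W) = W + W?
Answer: 211215642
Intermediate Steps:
J(W) = 2*W
R(A, k) = k (R(A, k) = 0 + k = k)
(R(g(-6), J(11)) + 30312)*(43965 - 37002) = (2*11 + 30312)*(43965 - 37002) = (22 + 30312)*6963 = 30334*6963 = 211215642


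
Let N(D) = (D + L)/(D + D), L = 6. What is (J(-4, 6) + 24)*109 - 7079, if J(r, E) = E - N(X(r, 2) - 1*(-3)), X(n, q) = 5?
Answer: -31235/8 ≈ -3904.4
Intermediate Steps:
N(D) = (6 + D)/(2*D) (N(D) = (D + 6)/(D + D) = (6 + D)/((2*D)) = (6 + D)*(1/(2*D)) = (6 + D)/(2*D))
J(r, E) = -7/8 + E (J(r, E) = E - (6 + (5 - 1*(-3)))/(2*(5 - 1*(-3))) = E - (6 + (5 + 3))/(2*(5 + 3)) = E - (6 + 8)/(2*8) = E - 14/(2*8) = E - 1*7/8 = E - 7/8 = -7/8 + E)
(J(-4, 6) + 24)*109 - 7079 = ((-7/8 + 6) + 24)*109 - 7079 = (41/8 + 24)*109 - 7079 = (233/8)*109 - 7079 = 25397/8 - 7079 = -31235/8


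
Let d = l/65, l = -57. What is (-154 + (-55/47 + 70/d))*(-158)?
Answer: 99469058/2679 ≈ 37129.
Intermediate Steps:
d = -57/65 ≈ -0.87692
(-154 + (-55/47 + 70/d))*(-158) = (-154 + (-55/47 + 70/(-57/65)))*(-158) = (-154 + (-55*1/47 + 70*(-65/57)))*(-158) = (-154 + (-55/47 - 4550/57))*(-158) = (-154 - 216985/2679)*(-158) = -629551/2679*(-158) = 99469058/2679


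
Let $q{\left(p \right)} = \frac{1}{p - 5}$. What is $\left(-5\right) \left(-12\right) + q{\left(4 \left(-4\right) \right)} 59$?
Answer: $\frac{1201}{21} \approx 57.19$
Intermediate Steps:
$q{\left(p \right)} = \frac{1}{-5 + p}$
$\left(-5\right) \left(-12\right) + q{\left(4 \left(-4\right) \right)} 59 = \left(-5\right) \left(-12\right) + \frac{1}{-5 + 4 \left(-4\right)} 59 = 60 + \frac{1}{-5 - 16} \cdot 59 = 60 + \frac{1}{-21} \cdot 59 = 60 - \frac{59}{21} = \frac{1201}{21}$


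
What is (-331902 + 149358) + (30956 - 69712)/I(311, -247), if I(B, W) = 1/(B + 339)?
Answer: -25373944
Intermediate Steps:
I(B, W) = 1/(339 + B)
(-331902 + 149358) + (30956 - 69712)/I(311, -247) = (-331902 + 149358) + (30956 - 69712)/(1/(339 + 311)) = -182544 - 38756/(1/650) = -182544 - 38756/1/650 = -182544 - 38756*650 = -182544 - 25191400 = -25373944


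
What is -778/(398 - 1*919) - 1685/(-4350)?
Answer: 852437/453270 ≈ 1.8806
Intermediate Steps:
-778/(398 - 1*919) - 1685/(-4350) = -778/(398 - 919) - 1685*(-1/4350) = -778/(-521) + 337/870 = -778*(-1/521) + 337/870 = 778/521 + 337/870 = 852437/453270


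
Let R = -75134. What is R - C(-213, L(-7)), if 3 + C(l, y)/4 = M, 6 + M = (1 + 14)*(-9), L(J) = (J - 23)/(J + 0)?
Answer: -74558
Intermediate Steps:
L(J) = (-23 + J)/J
M = -141 (M = -6 + (1 + 14)*(-9) = -6 + 15*(-9) = -6 - 135 = -141)
C(l, y) = -576 (C(l, y) = -12 + 4*(-141) = -12 - 564 = -576)
R - C(-213, L(-7)) = -75134 - 1*(-576) = -75134 + 576 = -74558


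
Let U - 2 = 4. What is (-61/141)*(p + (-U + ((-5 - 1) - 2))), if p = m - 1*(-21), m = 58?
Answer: -3965/141 ≈ -28.121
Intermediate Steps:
p = 79 (p = 58 - 1*(-21) = 58 + 21 = 79)
U = 6 (U = 2 + 4 = 6)
(-61/141)*(p + (-U + ((-5 - 1) - 2))) = (-61/141)*(79 + (-1*6 + ((-5 - 1) - 2))) = (-61*1/141)*(79 + (-6 + (-6 - 2))) = -61*(79 + (-6 - 8))/141 = -61*(79 - 14)/141 = -61/141*65 = -3965/141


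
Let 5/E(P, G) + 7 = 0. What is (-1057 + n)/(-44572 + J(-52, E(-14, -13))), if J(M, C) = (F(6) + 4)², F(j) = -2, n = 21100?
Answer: -2227/4952 ≈ -0.44972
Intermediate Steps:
E(P, G) = -5/7 (E(P, G) = 5/(-7 + 0) = 5/(-7) = 5*(-⅐) = -5/7)
J(M, C) = 4 (J(M, C) = (-2 + 4)² = 2² = 4)
(-1057 + n)/(-44572 + J(-52, E(-14, -13))) = (-1057 + 21100)/(-44572 + 4) = 20043/(-44568) = 20043*(-1/44568) = -2227/4952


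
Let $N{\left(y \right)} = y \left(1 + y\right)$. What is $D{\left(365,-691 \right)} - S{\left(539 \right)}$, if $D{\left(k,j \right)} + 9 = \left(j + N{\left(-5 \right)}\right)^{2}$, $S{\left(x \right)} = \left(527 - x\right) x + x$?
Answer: $456161$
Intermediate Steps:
$S{\left(x \right)} = x + x \left(527 - x\right)$ ($S{\left(x \right)} = x \left(527 - x\right) + x = x + x \left(527 - x\right)$)
$D{\left(k,j \right)} = -9 + \left(20 + j\right)^{2}$ ($D{\left(k,j \right)} = -9 + \left(j - 5 \left(1 - 5\right)\right)^{2} = -9 + \left(j - -20\right)^{2} = -9 + \left(j + 20\right)^{2} = -9 + \left(20 + j\right)^{2}$)
$D{\left(365,-691 \right)} - S{\left(539 \right)} = \left(-9 + \left(20 - 691\right)^{2}\right) - 539 \left(528 - 539\right) = \left(-9 + \left(-671\right)^{2}\right) - 539 \left(528 - 539\right) = \left(-9 + 450241\right) - 539 \left(-11\right) = 450232 - -5929 = 450232 + 5929 = 456161$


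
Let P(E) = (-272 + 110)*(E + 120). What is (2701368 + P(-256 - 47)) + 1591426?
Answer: 4322440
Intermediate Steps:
P(E) = -19440 - 162*E (P(E) = -162*(120 + E) = -19440 - 162*E)
(2701368 + P(-256 - 47)) + 1591426 = (2701368 + (-19440 - 162*(-256 - 47))) + 1591426 = (2701368 + (-19440 - 162*(-303))) + 1591426 = (2701368 + (-19440 + 49086)) + 1591426 = (2701368 + 29646) + 1591426 = 2731014 + 1591426 = 4322440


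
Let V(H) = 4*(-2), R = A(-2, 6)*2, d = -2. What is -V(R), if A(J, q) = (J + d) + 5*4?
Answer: 8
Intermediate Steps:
A(J, q) = 18 + J (A(J, q) = (J - 2) + 5*4 = (-2 + J) + 20 = 18 + J)
R = 32 (R = (18 - 2)*2 = 16*2 = 32)
V(H) = -8
-V(R) = -1*(-8) = 8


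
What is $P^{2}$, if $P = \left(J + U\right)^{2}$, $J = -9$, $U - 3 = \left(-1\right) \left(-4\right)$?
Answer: $16$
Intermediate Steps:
$U = 7$ ($U = 3 - -4 = 3 + 4 = 7$)
$P = 4$ ($P = \left(-9 + 7\right)^{2} = \left(-2\right)^{2} = 4$)
$P^{2} = 4^{2} = 16$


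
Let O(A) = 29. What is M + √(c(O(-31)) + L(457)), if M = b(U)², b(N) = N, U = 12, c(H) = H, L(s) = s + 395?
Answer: 144 + √881 ≈ 173.68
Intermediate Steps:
L(s) = 395 + s
M = 144 (M = 12² = 144)
M + √(c(O(-31)) + L(457)) = 144 + √(29 + (395 + 457)) = 144 + √(29 + 852) = 144 + √881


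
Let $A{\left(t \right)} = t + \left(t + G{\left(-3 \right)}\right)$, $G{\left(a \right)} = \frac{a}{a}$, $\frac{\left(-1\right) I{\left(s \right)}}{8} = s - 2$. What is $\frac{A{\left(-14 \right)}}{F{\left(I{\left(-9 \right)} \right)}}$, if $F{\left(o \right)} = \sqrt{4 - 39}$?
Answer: $\frac{27 i \sqrt{35}}{35} \approx 4.5638 i$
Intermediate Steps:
$I{\left(s \right)} = 16 - 8 s$ ($I{\left(s \right)} = - 8 \left(s - 2\right) = - 8 \left(-2 + s\right) = 16 - 8 s$)
$F{\left(o \right)} = i \sqrt{35}$ ($F{\left(o \right)} = \sqrt{-35} = i \sqrt{35}$)
$G{\left(a \right)} = 1$
$A{\left(t \right)} = 1 + 2 t$ ($A{\left(t \right)} = t + \left(t + 1\right) = t + \left(1 + t\right) = 1 + 2 t$)
$\frac{A{\left(-14 \right)}}{F{\left(I{\left(-9 \right)} \right)}} = \frac{1 + 2 \left(-14\right)}{i \sqrt{35}} = \left(1 - 28\right) \left(- \frac{i \sqrt{35}}{35}\right) = - 27 \left(- \frac{i \sqrt{35}}{35}\right) = \frac{27 i \sqrt{35}}{35}$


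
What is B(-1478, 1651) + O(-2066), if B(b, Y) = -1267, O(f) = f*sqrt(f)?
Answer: -1267 - 2066*I*sqrt(2066) ≈ -1267.0 - 93907.0*I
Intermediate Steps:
O(f) = f**(3/2)
B(-1478, 1651) + O(-2066) = -1267 + (-2066)**(3/2) = -1267 - 2066*I*sqrt(2066)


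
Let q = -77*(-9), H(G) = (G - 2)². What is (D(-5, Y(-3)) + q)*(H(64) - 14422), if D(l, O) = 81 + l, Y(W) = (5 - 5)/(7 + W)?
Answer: -8134482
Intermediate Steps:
H(G) = (-2 + G)²
q = 693
Y(W) = 0 (Y(W) = 0/(7 + W) = 0)
(D(-5, Y(-3)) + q)*(H(64) - 14422) = ((81 - 5) + 693)*((-2 + 64)² - 14422) = (76 + 693)*(62² - 14422) = 769*(3844 - 14422) = 769*(-10578) = -8134482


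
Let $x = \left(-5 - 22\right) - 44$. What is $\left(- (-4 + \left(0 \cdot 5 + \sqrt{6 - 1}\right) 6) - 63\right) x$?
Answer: $4189 + 426 \sqrt{5} \approx 5141.6$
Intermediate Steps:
$x = -71$ ($x = -27 - 44 = -71$)
$\left(- (-4 + \left(0 \cdot 5 + \sqrt{6 - 1}\right) 6) - 63\right) x = \left(- (-4 + \left(0 \cdot 5 + \sqrt{6 - 1}\right) 6) - 63\right) \left(-71\right) = \left(- (-4 + \left(0 + \sqrt{5}\right) 6) - 63\right) \left(-71\right) = \left(- (-4 + \sqrt{5} \cdot 6) - 63\right) \left(-71\right) = \left(- (-4 + 6 \sqrt{5}) - 63\right) \left(-71\right) = \left(\left(4 - 6 \sqrt{5}\right) - 63\right) \left(-71\right) = \left(-59 - 6 \sqrt{5}\right) \left(-71\right) = 4189 + 426 \sqrt{5}$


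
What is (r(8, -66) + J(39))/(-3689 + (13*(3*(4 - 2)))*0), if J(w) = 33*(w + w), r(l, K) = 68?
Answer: -2642/3689 ≈ -0.71618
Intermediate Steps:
J(w) = 66*w (J(w) = 33*(2*w) = 66*w)
(r(8, -66) + J(39))/(-3689 + (13*(3*(4 - 2)))*0) = (68 + 66*39)/(-3689 + (13*(3*(4 - 2)))*0) = (68 + 2574)/(-3689 + (13*(3*2))*0) = 2642/(-3689 + (13*6)*0) = 2642/(-3689 + 78*0) = 2642/(-3689 + 0) = 2642/(-3689) = 2642*(-1/3689) = -2642/3689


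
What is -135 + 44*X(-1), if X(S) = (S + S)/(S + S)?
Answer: -91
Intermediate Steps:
X(S) = 1 (X(S) = (2*S)/((2*S)) = (2*S)*(1/(2*S)) = 1)
-135 + 44*X(-1) = -135 + 44*1 = -135 + 44 = -91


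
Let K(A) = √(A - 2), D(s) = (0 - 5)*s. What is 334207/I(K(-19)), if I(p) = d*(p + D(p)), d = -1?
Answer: -334207*I*√21/84 ≈ -18233.0*I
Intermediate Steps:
D(s) = -5*s
K(A) = √(-2 + A)
I(p) = 4*p (I(p) = -(p - 5*p) = -(-4)*p = 4*p)
334207/I(K(-19)) = 334207/((4*√(-2 - 19))) = 334207/((4*√(-21))) = 334207/((4*(I*√21))) = 334207/((4*I*√21)) = 334207*(-I*√21/84) = -334207*I*√21/84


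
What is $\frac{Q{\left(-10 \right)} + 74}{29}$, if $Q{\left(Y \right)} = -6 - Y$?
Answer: $\frac{78}{29} \approx 2.6897$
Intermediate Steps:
$\frac{Q{\left(-10 \right)} + 74}{29} = \frac{\left(-6 - -10\right) + 74}{29} = \left(\left(-6 + 10\right) + 74\right) \frac{1}{29} = \left(4 + 74\right) \frac{1}{29} = 78 \cdot \frac{1}{29} = \frac{78}{29}$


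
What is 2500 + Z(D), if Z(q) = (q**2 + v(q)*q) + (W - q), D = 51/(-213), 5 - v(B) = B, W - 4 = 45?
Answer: 180911/71 ≈ 2548.0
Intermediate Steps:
W = 49 (W = 4 + 45 = 49)
v(B) = 5 - B
D = -17/71 (D = 51*(-1/213) = -17/71 ≈ -0.23944)
Z(q) = 49 + q**2 - q + q*(5 - q) (Z(q) = (q**2 + (5 - q)*q) + (49 - q) = (q**2 + q*(5 - q)) + (49 - q) = 49 + q**2 - q + q*(5 - q))
2500 + Z(D) = 2500 + (49 + 4*(-17/71)) = 2500 + (49 - 68/71) = 2500 + 3411/71 = 180911/71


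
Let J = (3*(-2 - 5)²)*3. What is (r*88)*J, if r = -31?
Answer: -1203048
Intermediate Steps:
J = 441 (J = (3*(-7)²)*3 = (3*49)*3 = 147*3 = 441)
(r*88)*J = -31*88*441 = -2728*441 = -1203048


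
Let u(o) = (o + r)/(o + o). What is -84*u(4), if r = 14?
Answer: -189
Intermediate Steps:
u(o) = (14 + o)/(2*o) (u(o) = (o + 14)/(o + o) = (14 + o)/((2*o)) = (14 + o)*(1/(2*o)) = (14 + o)/(2*o))
-84*u(4) = -42*(14 + 4)/4 = -42*18/4 = -84*9/4 = -189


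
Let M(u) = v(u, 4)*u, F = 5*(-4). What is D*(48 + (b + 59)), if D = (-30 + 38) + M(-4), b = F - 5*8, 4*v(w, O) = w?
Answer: 564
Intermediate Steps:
v(w, O) = w/4
F = -20
M(u) = u²/4 (M(u) = (u/4)*u = u²/4)
b = -60 (b = -20 - 5*8 = -20 - 1*40 = -20 - 40 = -60)
D = 12 (D = (-30 + 38) + (¼)*(-4)² = 8 + (¼)*16 = 8 + 4 = 12)
D*(48 + (b + 59)) = 12*(48 + (-60 + 59)) = 12*(48 - 1) = 12*47 = 564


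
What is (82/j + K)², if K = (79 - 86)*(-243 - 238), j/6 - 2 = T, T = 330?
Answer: 11246451866329/992016 ≈ 1.1337e+7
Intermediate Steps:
j = 1992 (j = 12 + 6*330 = 12 + 1980 = 1992)
K = 3367 (K = -7*(-481) = 3367)
(82/j + K)² = (82/1992 + 3367)² = (82*(1/1992) + 3367)² = (41/996 + 3367)² = (3353573/996)² = 11246451866329/992016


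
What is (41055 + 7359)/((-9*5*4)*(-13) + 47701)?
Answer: 48414/50041 ≈ 0.96749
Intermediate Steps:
(41055 + 7359)/((-9*5*4)*(-13) + 47701) = 48414/(-45*4*(-13) + 47701) = 48414/(-180*(-13) + 47701) = 48414/(2340 + 47701) = 48414/50041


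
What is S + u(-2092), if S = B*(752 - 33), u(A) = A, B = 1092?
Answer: 783056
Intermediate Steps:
S = 785148 (S = 1092*(752 - 33) = 1092*719 = 785148)
S + u(-2092) = 785148 - 2092 = 783056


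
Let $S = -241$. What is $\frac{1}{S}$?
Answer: $- \frac{1}{241} \approx -0.0041494$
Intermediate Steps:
$\frac{1}{S} = \frac{1}{-241} = - \frac{1}{241}$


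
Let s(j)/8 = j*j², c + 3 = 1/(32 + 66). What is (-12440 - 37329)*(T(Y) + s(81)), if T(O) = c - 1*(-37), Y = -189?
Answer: -20736406989213/98 ≈ -2.1160e+11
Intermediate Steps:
c = -293/98 (c = -3 + 1/(32 + 66) = -3 + 1/98 = -293/98 ≈ -2.9898)
T(O) = 3333/98 (T(O) = -293/98 - 1*(-37) = -293/98 + 37 = 3333/98)
s(j) = 8*j³ (s(j) = 8*(j*j²) = 8*j³)
(-12440 - 37329)*(T(Y) + s(81)) = (-12440 - 37329)*(3333/98 + 8*81³) = -49769*(3333/98 + 8*531441) = -49769*(3333/98 + 4251528) = -49769*416653077/98 = -20736406989213/98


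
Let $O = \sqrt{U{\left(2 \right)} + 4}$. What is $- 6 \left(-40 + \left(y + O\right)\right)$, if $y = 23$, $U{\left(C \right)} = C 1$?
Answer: $102 - 6 \sqrt{6} \approx 87.303$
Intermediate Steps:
$U{\left(C \right)} = C$
$O = \sqrt{6}$ ($O = \sqrt{2 + 4} = \sqrt{6} \approx 2.4495$)
$- 6 \left(-40 + \left(y + O\right)\right) = - 6 \left(-40 + \left(23 + \sqrt{6}\right)\right) = - 6 \left(-17 + \sqrt{6}\right) = 102 - 6 \sqrt{6}$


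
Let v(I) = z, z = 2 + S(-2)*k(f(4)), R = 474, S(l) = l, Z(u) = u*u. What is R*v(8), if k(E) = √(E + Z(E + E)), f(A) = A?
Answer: 948 - 1896*√17 ≈ -6869.4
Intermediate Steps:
Z(u) = u²
k(E) = √(E + 4*E²) (k(E) = √(E + (E + E)²) = √(E + (2*E)²) = √(E + 4*E²))
z = 2 - 4*√17 (z = 2 - 2*2*√(1 + 4*4) = 2 - 2*2*√(1 + 16) = 2 - 2*2*√17 = 2 - 4*√17 ≈ -14.492)
v(I) = 2 - 4*√17
R*v(8) = 474*(2 - 4*√17) = 948 - 1896*√17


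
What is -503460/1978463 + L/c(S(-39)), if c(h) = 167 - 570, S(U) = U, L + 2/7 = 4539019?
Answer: -4835644949101/429326471 ≈ -11263.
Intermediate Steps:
L = 31773131/7 (L = -2/7 + 4539019 = 31773131/7 ≈ 4.5390e+6)
c(h) = -403
-503460/1978463 + L/c(S(-39)) = -503460/1978463 + (31773131/7)/(-403) = -503460*1/1978463 + (31773131/7)*(-1/403) = -503460/1978463 - 2444087/217 = -4835644949101/429326471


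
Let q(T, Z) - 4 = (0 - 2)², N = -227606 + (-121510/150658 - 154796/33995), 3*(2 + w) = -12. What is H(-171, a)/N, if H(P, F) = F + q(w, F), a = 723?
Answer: -1871951638505/582869300048239 ≈ -0.0032116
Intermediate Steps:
w = -6 (w = -2 + (⅓)*(-12) = -2 - 4 = -6)
N = -582869300048239/2560809355 (N = -227606 + (-121510*1/150658 - 154796*1/33995) = -227606 + (-60755/75329 - 154796/33995) = -227606 - 13725994109/2560809355 = -582869300048239/2560809355 ≈ -2.2761e+5)
q(T, Z) = 8 (q(T, Z) = 4 + (0 - 2)² = 4 + (-2)² = 4 + 4 = 8)
H(P, F) = 8 + F (H(P, F) = F + 8 = 8 + F)
H(-171, a)/N = (8 + 723)/(-582869300048239/2560809355) = 731*(-2560809355/582869300048239) = -1871951638505/582869300048239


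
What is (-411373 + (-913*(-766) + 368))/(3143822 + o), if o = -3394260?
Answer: -288353/250438 ≈ -1.1514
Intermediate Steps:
(-411373 + (-913*(-766) + 368))/(3143822 + o) = (-411373 + (-913*(-766) + 368))/(3143822 - 3394260) = (-411373 + (699358 + 368))/(-250438) = (-411373 + 699726)*(-1/250438) = 288353*(-1/250438) = -288353/250438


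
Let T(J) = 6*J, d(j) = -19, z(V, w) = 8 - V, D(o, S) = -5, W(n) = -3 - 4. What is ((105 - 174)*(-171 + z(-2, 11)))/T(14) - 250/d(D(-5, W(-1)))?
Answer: 11051/76 ≈ 145.41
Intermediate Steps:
W(n) = -7
((105 - 174)*(-171 + z(-2, 11)))/T(14) - 250/d(D(-5, W(-1))) = ((105 - 174)*(-171 + (8 - 1*(-2))))/((6*14)) - 250/(-19) = -69*(-171 + (8 + 2))/84 - 250*(-1/19) = -69*(-171 + 10)*(1/84) + 250/19 = -69*(-161)*(1/84) + 250/19 = 11109*(1/84) + 250/19 = 529/4 + 250/19 = 11051/76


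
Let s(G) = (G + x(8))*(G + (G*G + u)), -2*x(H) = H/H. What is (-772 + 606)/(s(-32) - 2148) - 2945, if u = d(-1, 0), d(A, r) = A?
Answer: -202353563/68711 ≈ -2945.0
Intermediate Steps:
u = -1
x(H) = -½ (x(H) = -H/(2*H) = -½*1 = -½)
s(G) = (-½ + G)*(-1 + G + G²) (s(G) = (G - ½)*(G + (G*G - 1)) = (-½ + G)*(G + (G² - 1)) = (-½ + G)*(G + (-1 + G²)) = (-½ + G)*(-1 + G + G²))
(-772 + 606)/(s(-32) - 2148) - 2945 = (-772 + 606)/((½ + (-32)³ + (½)*(-32)² - 3/2*(-32)) - 2148) - 2945 = -166/((½ - 32768 + (½)*1024 + 48) - 2148) - 2945 = -166/((½ - 32768 + 512 + 48) - 2148) - 2945 = -166/(-64415/2 - 2148) - 2945 = -166/(-68711/2) - 2945 = -166*(-2/68711) - 2945 = 332/68711 - 2945 = -202353563/68711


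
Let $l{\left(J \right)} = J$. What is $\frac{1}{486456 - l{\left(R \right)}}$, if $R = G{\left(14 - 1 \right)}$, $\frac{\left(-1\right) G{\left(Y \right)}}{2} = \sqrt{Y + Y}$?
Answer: $\frac{60807}{29579929979} - \frac{\sqrt{26}}{118319719916} \approx 2.0556 \cdot 10^{-6}$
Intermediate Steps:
$G{\left(Y \right)} = - 2 \sqrt{2} \sqrt{Y}$ ($G{\left(Y \right)} = - 2 \sqrt{Y + Y} = - 2 \sqrt{2 Y} = - 2 \sqrt{2} \sqrt{Y}$)
$R = - 2 \sqrt{26}$ ($R = - 2 \sqrt{2} \sqrt{14 - 1} = - 2 \sqrt{2} \sqrt{13} = - 2 \sqrt{26} \approx -10.198$)
$\frac{1}{486456 - l{\left(R \right)}} = \frac{1}{486456 - - 2 \sqrt{26}} = \frac{1}{486456 + 2 \sqrt{26}}$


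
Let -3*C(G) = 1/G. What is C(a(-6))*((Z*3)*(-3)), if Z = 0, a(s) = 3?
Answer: 0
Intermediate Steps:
C(G) = -1/(3*G)
C(a(-6))*((Z*3)*(-3)) = (-⅓/3)*((0*3)*(-3)) = (-⅓*⅓)*(0*(-3)) = -⅑*0 = 0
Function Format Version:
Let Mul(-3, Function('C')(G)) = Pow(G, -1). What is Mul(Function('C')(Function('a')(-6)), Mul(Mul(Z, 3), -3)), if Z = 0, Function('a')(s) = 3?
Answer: 0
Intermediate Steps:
Function('C')(G) = Mul(Rational(-1, 3), Pow(G, -1))
Mul(Function('C')(Function('a')(-6)), Mul(Mul(Z, 3), -3)) = Mul(Mul(Rational(-1, 3), Pow(3, -1)), Mul(Mul(0, 3), -3)) = Mul(Mul(Rational(-1, 3), Rational(1, 3)), Mul(0, -3)) = Mul(Rational(-1, 9), 0) = 0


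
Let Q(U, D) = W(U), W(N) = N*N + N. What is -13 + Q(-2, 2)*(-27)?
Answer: -67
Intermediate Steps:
W(N) = N + N² (W(N) = N² + N = N + N²)
Q(U, D) = U*(1 + U)
-13 + Q(-2, 2)*(-27) = -13 - 2*(1 - 2)*(-27) = -13 - 2*(-1)*(-27) = -13 + 2*(-27) = -13 - 54 = -67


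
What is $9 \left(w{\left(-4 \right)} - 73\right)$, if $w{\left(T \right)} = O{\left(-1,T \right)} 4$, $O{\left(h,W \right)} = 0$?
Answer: $-657$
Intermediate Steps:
$w{\left(T \right)} = 0$ ($w{\left(T \right)} = 0 \cdot 4 = 0$)
$9 \left(w{\left(-4 \right)} - 73\right) = 9 \left(0 - 73\right) = 9 \left(-73\right) = -657$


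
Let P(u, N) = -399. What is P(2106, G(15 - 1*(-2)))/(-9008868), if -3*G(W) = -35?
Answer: 133/3002956 ≈ 4.4290e-5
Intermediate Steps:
G(W) = 35/3 (G(W) = -⅓*(-35) = 35/3)
P(2106, G(15 - 1*(-2)))/(-9008868) = -399/(-9008868) = -399*(-1/9008868) = 133/3002956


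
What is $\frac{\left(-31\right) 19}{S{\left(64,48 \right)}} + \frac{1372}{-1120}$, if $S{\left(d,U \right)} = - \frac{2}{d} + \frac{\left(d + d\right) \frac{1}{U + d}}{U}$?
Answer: $\frac{633283}{8} \approx 79160.0$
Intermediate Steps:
$S{\left(d,U \right)} = - \frac{2}{d} + \frac{2 d}{U \left(U + d\right)}$ ($S{\left(d,U \right)} = - \frac{2}{d} + \frac{2 d \frac{1}{U + d}}{U} = - \frac{2}{d} + \frac{2 d}{U \left(U + d\right)}$)
$\frac{\left(-31\right) 19}{S{\left(64,48 \right)}} + \frac{1372}{-1120} = \frac{\left(-31\right) 19}{2 \cdot \frac{1}{48} \cdot \frac{1}{64} \frac{1}{48 + 64} \left(64^{2} - 48^{2} - 48 \cdot 64\right)} + \frac{1372}{-1120} = - \frac{589}{2 \cdot \frac{1}{48} \cdot \frac{1}{64} \cdot \frac{1}{112} \left(4096 - 2304 - 3072\right)} + 1372 \left(- \frac{1}{1120}\right) = - \frac{589}{2 \cdot \frac{1}{48} \cdot \frac{1}{64} \cdot \frac{1}{112} \left(4096 - 2304 - 3072\right)} - \frac{49}{40} = - \frac{589}{2 \cdot \frac{1}{48} \cdot \frac{1}{64} \cdot \frac{1}{112} \left(-1280\right)} - \frac{49}{40} = - \frac{589}{- \frac{5}{672}} - \frac{49}{40} = \left(-589\right) \left(- \frac{672}{5}\right) - \frac{49}{40} = \frac{395808}{5} - \frac{49}{40} = \frac{633283}{8}$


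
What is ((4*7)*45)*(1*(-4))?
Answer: -5040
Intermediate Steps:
((4*7)*45)*(1*(-4)) = (28*45)*(-4) = 1260*(-4) = -5040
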